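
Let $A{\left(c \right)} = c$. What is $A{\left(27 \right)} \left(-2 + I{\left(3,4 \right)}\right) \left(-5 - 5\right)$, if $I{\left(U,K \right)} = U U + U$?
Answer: $-2700$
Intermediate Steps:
$I{\left(U,K \right)} = U + U^{2}$ ($I{\left(U,K \right)} = U^{2} + U = U + U^{2}$)
$A{\left(27 \right)} \left(-2 + I{\left(3,4 \right)}\right) \left(-5 - 5\right) = 27 \left(-2 + 3 \left(1 + 3\right)\right) \left(-5 - 5\right) = 27 \left(-2 + 3 \cdot 4\right) \left(-10\right) = 27 \left(-2 + 12\right) \left(-10\right) = 27 \cdot 10 \left(-10\right) = 27 \left(-100\right) = -2700$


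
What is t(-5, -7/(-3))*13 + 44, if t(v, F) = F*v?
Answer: -323/3 ≈ -107.67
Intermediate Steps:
t(-5, -7/(-3))*13 + 44 = (-7/(-3)*(-5))*13 + 44 = (-7*(-1/3)*(-5))*13 + 44 = ((7/3)*(-5))*13 + 44 = -35/3*13 + 44 = -455/3 + 44 = -323/3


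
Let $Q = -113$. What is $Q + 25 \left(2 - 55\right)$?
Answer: $-1438$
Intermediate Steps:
$Q + 25 \left(2 - 55\right) = -113 + 25 \left(2 - 55\right) = -113 + 25 \left(-53\right) = -113 - 1325 = -1438$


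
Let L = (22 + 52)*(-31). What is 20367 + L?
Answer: 18073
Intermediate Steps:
L = -2294 (L = 74*(-31) = -2294)
20367 + L = 20367 - 2294 = 18073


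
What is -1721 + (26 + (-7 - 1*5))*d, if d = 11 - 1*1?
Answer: -1581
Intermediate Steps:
d = 10 (d = 11 - 1 = 10)
-1721 + (26 + (-7 - 1*5))*d = -1721 + (26 + (-7 - 1*5))*10 = -1721 + (26 + (-7 - 5))*10 = -1721 + (26 - 12)*10 = -1721 + 14*10 = -1721 + 140 = -1581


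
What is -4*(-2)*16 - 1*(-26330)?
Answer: 26458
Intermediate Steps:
-4*(-2)*16 - 1*(-26330) = 8*16 + 26330 = 128 + 26330 = 26458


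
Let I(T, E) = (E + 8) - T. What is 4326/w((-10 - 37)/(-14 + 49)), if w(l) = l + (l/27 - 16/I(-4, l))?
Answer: -108917865/72862 ≈ -1494.9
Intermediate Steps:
I(T, E) = 8 + E - T (I(T, E) = (8 + E) - T = 8 + E - T)
w(l) = -16/(12 + l) + 28*l/27 (w(l) = l + (l/27 - 16/(8 + l - 1*(-4))) = l + (l*(1/27) - 16/(8 + l + 4)) = l + (l/27 - 16/(12 + l)) = l + (-16/(12 + l) + l/27) = -16/(12 + l) + 28*l/27)
4326/w((-10 - 37)/(-14 + 49)) = 4326/((4*(-108 + 7*((-10 - 37)/(-14 + 49))*(12 + (-10 - 37)/(-14 + 49)))/(27*(12 + (-10 - 37)/(-14 + 49))))) = 4326/((4*(-108 + 7*(-47/35)*(12 - 47/35))/(27*(12 - 47/35)))) = 4326/((4*(-108 + 7*(-47/35)*(373/35))/(27*(373/35)))) = 4326/(((4/27)*(35/373)*(-108 - 17531/175))) = 4326/(((4/27)*(35/373)*(-36431/175))) = 4326/(-145724/50355) = 4326*(-50355/145724) = -108917865/72862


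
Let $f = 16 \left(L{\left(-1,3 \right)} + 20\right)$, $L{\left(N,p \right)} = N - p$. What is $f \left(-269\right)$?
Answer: $-68864$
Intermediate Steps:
$f = 256$ ($f = 16 \left(\left(-1 - 3\right) + 20\right) = 16 \left(-4 + 20\right) = 16 \cdot 16 = 256$)
$f \left(-269\right) = 256 \left(-269\right) = -68864$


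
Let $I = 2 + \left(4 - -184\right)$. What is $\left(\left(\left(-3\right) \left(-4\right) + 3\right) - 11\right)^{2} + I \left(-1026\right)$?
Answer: $-194924$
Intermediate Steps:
$I = 190$ ($I = 2 + \left(4 + 184\right) = 2 + 188 = 190$)
$\left(\left(\left(-3\right) \left(-4\right) + 3\right) - 11\right)^{2} + I \left(-1026\right) = \left(\left(\left(-3\right) \left(-4\right) + 3\right) - 11\right)^{2} + 190 \left(-1026\right) = \left(\left(12 + 3\right) - 11\right)^{2} - 194940 = \left(15 - 11\right)^{2} - 194940 = 4^{2} - 194940 = 16 - 194940 = -194924$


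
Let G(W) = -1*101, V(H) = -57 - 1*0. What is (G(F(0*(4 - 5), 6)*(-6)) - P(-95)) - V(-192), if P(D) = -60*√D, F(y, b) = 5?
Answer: -44 + 60*I*√95 ≈ -44.0 + 584.81*I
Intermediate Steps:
V(H) = -57 (V(H) = -57 + 0 = -57)
G(W) = -101
(G(F(0*(4 - 5), 6)*(-6)) - P(-95)) - V(-192) = (-101 - (-60)*√(-95)) - 1*(-57) = (-101 - (-60)*I*√95) + 57 = (-101 + 60*I*√95) + 57 = -44 + 60*I*√95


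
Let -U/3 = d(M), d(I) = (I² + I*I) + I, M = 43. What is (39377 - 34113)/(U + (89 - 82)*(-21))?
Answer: -2632/5685 ≈ -0.46297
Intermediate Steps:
d(I) = I + 2*I² (d(I) = (I² + I²) + I = 2*I² + I = I + 2*I²)
U = -11223 (U = -129*(1 + 2*43) = -129*(1 + 86) = -129*87 = -3*3741 = -11223)
(39377 - 34113)/(U + (89 - 82)*(-21)) = (39377 - 34113)/(-11223 + (89 - 82)*(-21)) = 5264/(-11223 + 7*(-21)) = 5264/(-11223 - 147) = 5264/(-11370) = 5264*(-1/11370) = -2632/5685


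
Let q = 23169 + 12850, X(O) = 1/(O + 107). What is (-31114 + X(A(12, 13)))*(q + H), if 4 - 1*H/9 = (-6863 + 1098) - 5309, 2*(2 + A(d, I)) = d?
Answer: -468733238813/111 ≈ -4.2228e+9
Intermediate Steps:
A(d, I) = -2 + d/2
X(O) = 1/(107 + O)
q = 36019
H = 99702 (H = 36 - 9*((-6863 + 1098) - 5309) = 36 - 9*(-5765 - 5309) = 36 - 9*(-11074) = 36 + 99666 = 99702)
(-31114 + X(A(12, 13)))*(q + H) = (-31114 + 1/(107 + (-2 + (½)*12)))*(36019 + 99702) = (-31114 + 1/(107 + (-2 + 6)))*135721 = (-31114 + 1/(107 + 4))*135721 = (-31114 + 1/111)*135721 = -3453653/111*135721 = -468733238813/111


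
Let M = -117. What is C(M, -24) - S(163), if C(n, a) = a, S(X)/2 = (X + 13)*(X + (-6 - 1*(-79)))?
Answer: -83096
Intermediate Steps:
S(X) = 2*(13 + X)*(73 + X) (S(X) = 2*((X + 13)*(X + (-6 - 1*(-79)))) = 2*((13 + X)*(X + (-6 + 79))) = 2*((13 + X)*(X + 73)) = 2*((13 + X)*(73 + X)) = 2*(13 + X)*(73 + X))
C(M, -24) - S(163) = -24 - (1898 + 2*163² + 172*163) = -24 - (1898 + 2*26569 + 28036) = -24 - (1898 + 53138 + 28036) = -24 - 1*83072 = -24 - 83072 = -83096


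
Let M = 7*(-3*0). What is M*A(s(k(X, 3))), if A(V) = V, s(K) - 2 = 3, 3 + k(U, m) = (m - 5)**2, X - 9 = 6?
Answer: 0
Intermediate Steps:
X = 15 (X = 9 + 6 = 15)
k(U, m) = -3 + (-5 + m)**2 (k(U, m) = -3 + (m - 5)**2 = -3 + (-5 + m)**2)
s(K) = 5 (s(K) = 2 + 3 = 5)
M = 0 (M = 7*0 = 0)
M*A(s(k(X, 3))) = 0*5 = 0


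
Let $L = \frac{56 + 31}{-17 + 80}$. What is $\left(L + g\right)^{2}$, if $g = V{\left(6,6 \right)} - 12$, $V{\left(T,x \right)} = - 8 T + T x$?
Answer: $\frac{225625}{441} \approx 511.62$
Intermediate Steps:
$L = \frac{29}{21}$ ($L = \frac{87}{63} = 87 \cdot \frac{1}{63} = \frac{29}{21} \approx 1.381$)
$g = -24$ ($g = 6 \left(-8 + 6\right) - 12 = 6 \left(-2\right) - 12 = -12 - 12 = -24$)
$\left(L + g\right)^{2} = \left(\frac{29}{21} - 24\right)^{2} = \left(- \frac{475}{21}\right)^{2} = \frac{225625}{441}$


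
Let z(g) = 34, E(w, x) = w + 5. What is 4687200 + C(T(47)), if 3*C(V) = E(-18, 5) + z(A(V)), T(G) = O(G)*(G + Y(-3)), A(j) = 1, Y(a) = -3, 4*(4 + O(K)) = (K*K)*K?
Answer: 4687207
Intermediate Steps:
O(K) = -4 + K³/4 (O(K) = -4 + ((K*K)*K)/4 = -4 + (K²*K)/4 = -4 + K³/4)
E(w, x) = 5 + w
T(G) = (-4 + G³/4)*(-3 + G) (T(G) = (-4 + G³/4)*(G - 3) = (-4 + G³/4)*(-3 + G))
C(V) = 7 (C(V) = ((5 - 18) + 34)/3 = (-13 + 34)/3 = (⅓)*21 = 7)
4687200 + C(T(47)) = 4687200 + 7 = 4687207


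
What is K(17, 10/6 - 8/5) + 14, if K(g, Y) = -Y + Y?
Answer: 14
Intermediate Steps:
K(g, Y) = 0
K(17, 10/6 - 8/5) + 14 = 0 + 14 = 14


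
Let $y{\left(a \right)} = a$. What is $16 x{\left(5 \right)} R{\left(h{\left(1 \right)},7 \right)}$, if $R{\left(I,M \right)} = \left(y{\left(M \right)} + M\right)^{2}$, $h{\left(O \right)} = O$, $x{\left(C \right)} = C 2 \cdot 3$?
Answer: $94080$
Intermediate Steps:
$x{\left(C \right)} = 6 C$ ($x{\left(C \right)} = 2 C 3 = 6 C$)
$R{\left(I,M \right)} = 4 M^{2}$ ($R{\left(I,M \right)} = \left(M + M\right)^{2} = \left(2 M\right)^{2} = 4 M^{2}$)
$16 x{\left(5 \right)} R{\left(h{\left(1 \right)},7 \right)} = 16 \cdot 6 \cdot 5 \cdot 4 \cdot 7^{2} = 16 \cdot 30 \cdot 4 \cdot 49 = 480 \cdot 196 = 94080$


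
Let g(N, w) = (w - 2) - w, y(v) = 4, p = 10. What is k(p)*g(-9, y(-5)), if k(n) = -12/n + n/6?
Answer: -14/15 ≈ -0.93333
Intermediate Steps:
k(n) = -12/n + n/6 (k(n) = -12/n + n*(⅙) = -12/n + n/6)
g(N, w) = -2 (g(N, w) = (-2 + w) - w = -2)
k(p)*g(-9, y(-5)) = (-12/10 + (⅙)*10)*(-2) = (-12*⅒ + 5/3)*(-2) = (-6/5 + 5/3)*(-2) = (7/15)*(-2) = -14/15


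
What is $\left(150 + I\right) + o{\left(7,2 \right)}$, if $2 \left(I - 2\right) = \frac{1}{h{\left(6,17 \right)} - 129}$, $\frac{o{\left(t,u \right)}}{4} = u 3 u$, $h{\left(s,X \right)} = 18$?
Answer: $\frac{44399}{222} \approx 200.0$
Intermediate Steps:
$o{\left(t,u \right)} = 12 u^{2}$ ($o{\left(t,u \right)} = 4 u 3 u = 4 \cdot 3 u u = 4 \cdot 3 u^{2} = 12 u^{2}$)
$I = \frac{443}{222}$ ($I = 2 + \frac{1}{2 \left(18 - 129\right)} = 2 + \frac{1}{2 \left(-111\right)} = 2 + \frac{1}{2} \left(- \frac{1}{111}\right) = 2 - \frac{1}{222} = \frac{443}{222} \approx 1.9955$)
$\left(150 + I\right) + o{\left(7,2 \right)} = \left(150 + \frac{443}{222}\right) + 12 \cdot 2^{2} = \frac{33743}{222} + 12 \cdot 4 = \frac{33743}{222} + 48 = \frac{44399}{222}$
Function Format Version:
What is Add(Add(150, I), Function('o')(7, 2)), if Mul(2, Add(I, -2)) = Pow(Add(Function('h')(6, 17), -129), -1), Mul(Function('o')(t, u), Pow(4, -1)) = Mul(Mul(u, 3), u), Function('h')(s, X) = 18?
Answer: Rational(44399, 222) ≈ 200.00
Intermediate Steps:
Function('o')(t, u) = Mul(12, Pow(u, 2)) (Function('o')(t, u) = Mul(4, Mul(Mul(u, 3), u)) = Mul(4, Mul(Mul(3, u), u)) = Mul(4, Mul(3, Pow(u, 2))) = Mul(12, Pow(u, 2)))
I = Rational(443, 222) (I = Add(2, Mul(Rational(1, 2), Pow(Add(18, -129), -1))) = Add(2, Mul(Rational(1, 2), Pow(-111, -1))) = Add(2, Mul(Rational(1, 2), Rational(-1, 111))) = Add(2, Rational(-1, 222)) = Rational(443, 222) ≈ 1.9955)
Add(Add(150, I), Function('o')(7, 2)) = Add(Add(150, Rational(443, 222)), Mul(12, Pow(2, 2))) = Add(Rational(33743, 222), Mul(12, 4)) = Add(Rational(33743, 222), 48) = Rational(44399, 222)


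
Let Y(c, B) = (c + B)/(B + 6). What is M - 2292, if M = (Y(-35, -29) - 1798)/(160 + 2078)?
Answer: -59009849/25737 ≈ -2292.8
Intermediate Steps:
Y(c, B) = (B + c)/(6 + B)
M = -20645/25737 (M = ((-29 - 35)/(6 - 29) - 1798)/(160 + 2078) = (-64/(-23) - 1798)/2238 = (-1/23*(-64) - 1798)*(1/2238) = (64/23 - 1798)*(1/2238) = -41290/23*1/2238 = -20645/25737 ≈ -0.80215)
M - 2292 = -20645/25737 - 2292 = -59009849/25737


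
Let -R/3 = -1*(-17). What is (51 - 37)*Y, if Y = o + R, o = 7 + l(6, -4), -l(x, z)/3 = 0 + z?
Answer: -448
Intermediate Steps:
l(x, z) = -3*z (l(x, z) = -3*(0 + z) = -3*z)
o = 19 (o = 7 - 3*(-4) = 7 + 12 = 19)
R = -51 (R = -(-3)*(-17) = -3*17 = -51)
Y = -32 (Y = 19 - 51 = -32)
(51 - 37)*Y = (51 - 37)*(-32) = 14*(-32) = -448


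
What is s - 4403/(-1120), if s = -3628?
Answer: -579851/160 ≈ -3624.1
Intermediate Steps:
s - 4403/(-1120) = -3628 - 4403/(-1120) = -3628 - 4403*(-1)/1120 = -3628 - 1*(-629/160) = -3628 + 629/160 = -579851/160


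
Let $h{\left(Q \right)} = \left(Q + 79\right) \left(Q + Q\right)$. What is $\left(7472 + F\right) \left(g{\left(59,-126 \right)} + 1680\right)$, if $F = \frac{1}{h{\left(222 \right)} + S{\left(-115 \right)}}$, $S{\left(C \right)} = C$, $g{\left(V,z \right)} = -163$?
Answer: $\frac{1513554421213}{133529} \approx 1.1335 \cdot 10^{7}$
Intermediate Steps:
$h{\left(Q \right)} = 2 Q \left(79 + Q\right)$ ($h{\left(Q \right)} = \left(79 + Q\right) 2 Q = 2 Q \left(79 + Q\right)$)
$F = \frac{1}{133529}$ ($F = \frac{1}{2 \cdot 222 \left(79 + 222\right) - 115} = \frac{1}{2 \cdot 222 \cdot 301 - 115} = \frac{1}{133644 - 115} = \frac{1}{133529} \approx 7.489 \cdot 10^{-6}$)
$\left(7472 + F\right) \left(g{\left(59,-126 \right)} + 1680\right) = \left(7472 + \frac{1}{133529}\right) \left(-163 + 1680\right) = \frac{997728689}{133529} \cdot 1517 = \frac{1513554421213}{133529}$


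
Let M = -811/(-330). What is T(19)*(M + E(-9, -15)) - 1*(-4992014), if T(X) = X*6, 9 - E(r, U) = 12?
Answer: 274557369/55 ≈ 4.9920e+6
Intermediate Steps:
E(r, U) = -3 (E(r, U) = 9 - 1*12 = 9 - 12 = -3)
T(X) = 6*X
M = 811/330 (M = -811*(-1/330) = 811/330 ≈ 2.4576)
T(19)*(M + E(-9, -15)) - 1*(-4992014) = (6*19)*(811/330 - 3) - 1*(-4992014) = 114*(-179/330) + 4992014 = -3401/55 + 4992014 = 274557369/55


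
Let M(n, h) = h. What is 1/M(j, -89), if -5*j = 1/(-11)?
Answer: -1/89 ≈ -0.011236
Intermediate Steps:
j = 1/55 (j = -1/5/(-11) = -1/5*(-1/11) = 1/55 ≈ 0.018182)
1/M(j, -89) = 1/(-89) = -1/89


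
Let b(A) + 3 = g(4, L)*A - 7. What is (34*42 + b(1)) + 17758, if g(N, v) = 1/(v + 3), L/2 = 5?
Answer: 249289/13 ≈ 19176.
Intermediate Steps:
L = 10 (L = 2*5 = 10)
g(N, v) = 1/(3 + v)
b(A) = -10 + A/13 (b(A) = -3 + (A/(3 + 10) - 7) = -3 + (A/13 - 7) = -3 + (-7 + A/13) = -10 + A/13)
(34*42 + b(1)) + 17758 = (34*42 + (-10 + (1/13)*1)) + 17758 = (1428 + (-10 + 1/13)) + 17758 = (1428 - 129/13) + 17758 = 18435/13 + 17758 = 249289/13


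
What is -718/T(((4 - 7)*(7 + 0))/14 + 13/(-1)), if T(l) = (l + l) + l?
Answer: 1436/87 ≈ 16.506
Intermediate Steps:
T(l) = 3*l (T(l) = 2*l + l = 3*l)
-718/T(((4 - 7)*(7 + 0))/14 + 13/(-1)) = -718*1/(3*(((4 - 7)*(7 + 0))/14 + 13/(-1))) = -718*1/(3*(-3*7*(1/14) + 13*(-1))) = -718*1/(3*(-21*1/14 - 13)) = -718*1/(3*(-3/2 - 13)) = -718/(3*(-29/2)) = -718/(-87/2) = -718*(-2/87) = 1436/87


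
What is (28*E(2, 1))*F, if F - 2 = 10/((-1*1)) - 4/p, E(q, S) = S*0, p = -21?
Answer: 0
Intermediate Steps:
E(q, S) = 0
F = -164/21 (F = 2 + (10/((-1*1)) - 4/(-21)) = 2 + (10/(-1) - 4*(-1/21)) = 2 + (10*(-1) + 4/21) = 2 + (-10 + 4/21) = 2 - 206/21 = -164/21 ≈ -7.8095)
(28*E(2, 1))*F = (28*0)*(-164/21) = 0*(-164/21) = 0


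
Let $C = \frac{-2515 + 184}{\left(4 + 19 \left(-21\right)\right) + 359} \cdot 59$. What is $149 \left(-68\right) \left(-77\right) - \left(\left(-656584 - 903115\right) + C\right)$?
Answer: $\frac{9344171}{4} \approx 2.336 \cdot 10^{6}$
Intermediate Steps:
$C = \frac{15281}{4}$ ($C = - \frac{2331}{\left(4 - 399\right) + 359} \cdot 59 = - \frac{2331}{-395 + 359} \cdot 59 = - \frac{2331}{-36} \cdot 59 = \left(-2331\right) \left(- \frac{1}{36}\right) 59 = \frac{259}{4} \cdot 59 = \frac{15281}{4} \approx 3820.3$)
$149 \left(-68\right) \left(-77\right) - \left(\left(-656584 - 903115\right) + C\right) = 149 \left(-68\right) \left(-77\right) - \left(\left(-656584 - 903115\right) + \frac{15281}{4}\right) = \left(-10132\right) \left(-77\right) - \left(-1559699 + \frac{15281}{4}\right) = 780164 - - \frac{6223515}{4} = 780164 + \frac{6223515}{4} = \frac{9344171}{4}$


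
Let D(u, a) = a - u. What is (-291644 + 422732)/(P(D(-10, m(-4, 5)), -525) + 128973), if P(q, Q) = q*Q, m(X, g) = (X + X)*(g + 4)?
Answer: 43696/53841 ≈ 0.81157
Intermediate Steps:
m(X, g) = 2*X*(4 + g) (m(X, g) = (2*X)*(4 + g) = 2*X*(4 + g))
P(q, Q) = Q*q
(-291644 + 422732)/(P(D(-10, m(-4, 5)), -525) + 128973) = (-291644 + 422732)/(-525*(2*(-4)*(4 + 5) - 1*(-10)) + 128973) = 131088/(-525*(2*(-4)*9 + 10) + 128973) = 131088/(-525*(-72 + 10) + 128973) = 131088/(-525*(-62) + 128973) = 131088/(32550 + 128973) = 131088/161523 = 131088*(1/161523) = 43696/53841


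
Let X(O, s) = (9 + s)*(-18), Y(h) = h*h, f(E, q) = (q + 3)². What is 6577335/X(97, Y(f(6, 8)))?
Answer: -146163/5860 ≈ -24.943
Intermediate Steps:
f(E, q) = (3 + q)²
Y(h) = h²
X(O, s) = -162 - 18*s
6577335/X(97, Y(f(6, 8))) = 6577335/(-162 - 18*(3 + 8)⁴) = 6577335/(-162 - 18*(11²)²) = 6577335/(-162 - 18*121²) = 6577335/(-162 - 18*14641) = 6577335/(-162 - 263538) = 6577335/(-263700) = 6577335*(-1/263700) = -146163/5860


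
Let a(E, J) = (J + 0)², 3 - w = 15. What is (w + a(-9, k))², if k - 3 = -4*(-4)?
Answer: 121801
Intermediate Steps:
w = -12 (w = 3 - 1*15 = 3 - 15 = -12)
k = 19 (k = 3 - 4*(-4) = 3 + 16 = 19)
a(E, J) = J²
(w + a(-9, k))² = (-12 + 19²)² = (-12 + 361)² = 349² = 121801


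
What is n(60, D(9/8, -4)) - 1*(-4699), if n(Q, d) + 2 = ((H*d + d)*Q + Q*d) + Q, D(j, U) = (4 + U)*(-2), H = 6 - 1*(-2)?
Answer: 4757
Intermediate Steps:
H = 8 (H = 6 + 2 = 8)
D(j, U) = -8 - 2*U
n(Q, d) = -2 + Q + 10*Q*d (n(Q, d) = -2 + (((8*d + d)*Q + Q*d) + Q) = -2 + (((9*d)*Q + Q*d) + Q) = -2 + ((9*Q*d + Q*d) + Q) = -2 + (10*Q*d + Q) = -2 + (Q + 10*Q*d) = -2 + Q + 10*Q*d)
n(60, D(9/8, -4)) - 1*(-4699) = (-2 + 60 + 10*60*(-8 - 2*(-4))) - 1*(-4699) = (-2 + 60 + 10*60*(-8 + 8)) + 4699 = (-2 + 60 + 10*60*0) + 4699 = (-2 + 60 + 0) + 4699 = 58 + 4699 = 4757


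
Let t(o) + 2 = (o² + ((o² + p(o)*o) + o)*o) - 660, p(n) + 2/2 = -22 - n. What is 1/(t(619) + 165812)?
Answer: -1/7881231 ≈ -1.2688e-7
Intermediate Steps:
p(n) = -23 - n (p(n) = -1 + (-22 - n) = -23 - n)
t(o) = -662 + o² + o*(o + o² + o*(-23 - o)) (t(o) = -2 + ((o² + ((o² + (-23 - o)*o) + o)*o) - 660) = -2 + ((o² + ((o² + o*(-23 - o)) + o)*o) - 660) = -2 + ((o² + (o + o² + o*(-23 - o))*o) - 660) = -2 + ((o² + o*(o + o² + o*(-23 - o))) - 660) = -2 + (-660 + o² + o*(o + o² + o*(-23 - o))) = -662 + o² + o*(o + o² + o*(-23 - o)))
1/(t(619) + 165812) = 1/((-662 - 21*619²) + 165812) = 1/((-662 - 21*383161) + 165812) = 1/((-662 - 8046381) + 165812) = 1/(-8047043 + 165812) = 1/(-7881231) = -1/7881231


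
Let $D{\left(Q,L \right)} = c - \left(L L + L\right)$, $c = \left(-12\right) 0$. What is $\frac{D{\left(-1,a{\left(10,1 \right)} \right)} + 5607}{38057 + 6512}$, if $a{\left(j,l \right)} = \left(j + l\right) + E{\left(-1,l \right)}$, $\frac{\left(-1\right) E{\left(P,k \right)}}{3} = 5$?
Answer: $\frac{5595}{44569} \approx 0.12554$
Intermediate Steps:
$E{\left(P,k \right)} = -15$ ($E{\left(P,k \right)} = \left(-3\right) 5 = -15$)
$a{\left(j,l \right)} = -15 + j + l$ ($a{\left(j,l \right)} = \left(j + l\right) - 15 = -15 + j + l$)
$c = 0$
$D{\left(Q,L \right)} = - L - L^{2}$ ($D{\left(Q,L \right)} = 0 - \left(L L + L\right) = 0 - \left(L^{2} + L\right) = 0 - \left(L + L^{2}\right) = - L - L^{2}$)
$\frac{D{\left(-1,a{\left(10,1 \right)} \right)} + 5607}{38057 + 6512} = \frac{\left(-15 + 10 + 1\right) \left(-1 - \left(-15 + 10 + 1\right)\right) + 5607}{38057 + 6512} = \frac{- 4 \left(-1 - -4\right) + 5607}{44569} = \left(- 4 \left(-1 + 4\right) + 5607\right) \frac{1}{44569} = \left(\left(-4\right) 3 + 5607\right) \frac{1}{44569} = \left(-12 + 5607\right) \frac{1}{44569} = 5595 \cdot \frac{1}{44569} = \frac{5595}{44569}$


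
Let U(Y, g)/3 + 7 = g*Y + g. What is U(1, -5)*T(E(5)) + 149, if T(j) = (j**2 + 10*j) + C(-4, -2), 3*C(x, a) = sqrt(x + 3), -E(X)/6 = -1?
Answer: -4747 - 17*I ≈ -4747.0 - 17.0*I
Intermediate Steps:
E(X) = 6 (E(X) = -6*(-1) = 6)
U(Y, g) = -21 + 3*g + 3*Y*g (U(Y, g) = -21 + 3*(g*Y + g) = -21 + 3*(Y*g + g) = -21 + 3*(g + Y*g) = -21 + (3*g + 3*Y*g) = -21 + 3*g + 3*Y*g)
C(x, a) = sqrt(3 + x)/3 (C(x, a) = sqrt(x + 3)/3 = sqrt(3 + x)/3)
T(j) = j**2 + 10*j + I/3 (T(j) = (j**2 + 10*j) + sqrt(3 - 4)/3 = (j**2 + 10*j) + sqrt(-1)/3 = (j**2 + 10*j) + I/3 = j**2 + 10*j + I/3)
U(1, -5)*T(E(5)) + 149 = (-21 + 3*(-5) + 3*1*(-5))*(6**2 + 10*6 + I/3) + 149 = (-21 - 15 - 15)*(36 + 60 + I/3) + 149 = -51*(96 + I/3) + 149 = (-4896 - 17*I) + 149 = -4747 - 17*I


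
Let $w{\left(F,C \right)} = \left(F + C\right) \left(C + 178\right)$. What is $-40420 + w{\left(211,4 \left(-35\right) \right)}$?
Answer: $-37722$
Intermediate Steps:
$w{\left(F,C \right)} = \left(178 + C\right) \left(C + F\right)$ ($w{\left(F,C \right)} = \left(C + F\right) \left(178 + C\right) = \left(178 + C\right) \left(C + F\right)$)
$-40420 + w{\left(211,4 \left(-35\right) \right)} = -40420 + \left(\left(4 \left(-35\right)\right)^{2} + 178 \cdot 4 \left(-35\right) + 178 \cdot 211 + 4 \left(-35\right) 211\right) = -40420 + \left(\left(-140\right)^{2} + 178 \left(-140\right) + 37558 - 29540\right) = -40420 + \left(19600 - 24920 + 37558 - 29540\right) = -40420 + 2698 = -37722$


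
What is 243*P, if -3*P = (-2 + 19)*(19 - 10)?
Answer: -12393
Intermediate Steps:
P = -51 (P = -(-2 + 19)*(19 - 10)/3 = -17*9/3 = -1/3*153 = -51)
243*P = 243*(-51) = -12393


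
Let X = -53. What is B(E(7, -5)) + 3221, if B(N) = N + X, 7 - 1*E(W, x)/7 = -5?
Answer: 3252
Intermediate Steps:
E(W, x) = 84 (E(W, x) = 49 - 7*(-5) = 49 + 35 = 84)
B(N) = -53 + N (B(N) = N - 53 = -53 + N)
B(E(7, -5)) + 3221 = (-53 + 84) + 3221 = 31 + 3221 = 3252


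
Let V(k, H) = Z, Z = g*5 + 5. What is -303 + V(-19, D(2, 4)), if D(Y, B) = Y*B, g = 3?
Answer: -283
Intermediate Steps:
D(Y, B) = B*Y
Z = 20 (Z = 3*5 + 5 = 15 + 5 = 20)
V(k, H) = 20
-303 + V(-19, D(2, 4)) = -303 + 20 = -283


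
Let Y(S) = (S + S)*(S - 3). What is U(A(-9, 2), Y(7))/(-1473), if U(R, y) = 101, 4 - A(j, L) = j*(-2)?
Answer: -101/1473 ≈ -0.068568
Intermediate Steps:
A(j, L) = 4 + 2*j (A(j, L) = 4 - j*(-2) = 4 - (-2)*j = 4 + 2*j)
Y(S) = 2*S*(-3 + S) (Y(S) = (2*S)*(-3 + S) = 2*S*(-3 + S))
U(A(-9, 2), Y(7))/(-1473) = 101/(-1473) = 101*(-1/1473) = -101/1473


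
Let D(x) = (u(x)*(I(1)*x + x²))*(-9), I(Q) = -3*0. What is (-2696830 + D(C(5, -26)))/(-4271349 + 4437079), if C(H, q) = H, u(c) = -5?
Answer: -539141/33146 ≈ -16.266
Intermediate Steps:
I(Q) = 0
D(x) = 45*x² (D(x) = -5*(0*x + x²)*(-9) = -5*(0 + x²)*(-9) = -5*x²*(-9) = 45*x²)
(-2696830 + D(C(5, -26)))/(-4271349 + 4437079) = (-2696830 + 45*5²)/(-4271349 + 4437079) = (-2696830 + 45*25)/165730 = (-2696830 + 1125)*(1/165730) = -2695705*1/165730 = -539141/33146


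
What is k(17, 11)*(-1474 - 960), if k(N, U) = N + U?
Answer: -68152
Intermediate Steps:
k(17, 11)*(-1474 - 960) = (17 + 11)*(-1474 - 960) = 28*(-2434) = -68152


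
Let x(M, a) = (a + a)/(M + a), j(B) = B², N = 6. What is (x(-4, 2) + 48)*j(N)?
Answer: 1656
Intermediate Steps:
x(M, a) = 2*a/(M + a) (x(M, a) = (2*a)/(M + a) = 2*a/(M + a))
(x(-4, 2) + 48)*j(N) = (2*2/(-4 + 2) + 48)*6² = (2*2/(-2) + 48)*36 = (2*2*(-½) + 48)*36 = (-2 + 48)*36 = 46*36 = 1656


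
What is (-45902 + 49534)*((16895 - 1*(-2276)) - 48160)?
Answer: -105288048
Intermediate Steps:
(-45902 + 49534)*((16895 - 1*(-2276)) - 48160) = 3632*((16895 + 2276) - 48160) = 3632*(19171 - 48160) = 3632*(-28989) = -105288048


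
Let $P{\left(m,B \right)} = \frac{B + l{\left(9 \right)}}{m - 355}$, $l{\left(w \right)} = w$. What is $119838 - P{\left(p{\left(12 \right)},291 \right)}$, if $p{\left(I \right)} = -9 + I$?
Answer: $\frac{10545819}{88} \approx 1.1984 \cdot 10^{5}$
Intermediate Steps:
$P{\left(m,B \right)} = \frac{9 + B}{-355 + m}$ ($P{\left(m,B \right)} = \frac{B + 9}{m - 355} = \frac{9 + B}{-355 + m}$)
$119838 - P{\left(p{\left(12 \right)},291 \right)} = 119838 - \frac{9 + 291}{-355 + \left(-9 + 12\right)} = 119838 - \frac{1}{-355 + 3} \cdot 300 = 119838 - \frac{1}{-352} \cdot 300 = 119838 - \left(- \frac{1}{352}\right) 300 = 119838 - - \frac{75}{88} = 119838 + \frac{75}{88} = \frac{10545819}{88}$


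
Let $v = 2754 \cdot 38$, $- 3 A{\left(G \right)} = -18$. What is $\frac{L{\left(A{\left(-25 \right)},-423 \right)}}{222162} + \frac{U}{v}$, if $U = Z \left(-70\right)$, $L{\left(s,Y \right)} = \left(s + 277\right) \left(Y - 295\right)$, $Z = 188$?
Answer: $- \frac{1007846267}{968737401} \approx -1.0404$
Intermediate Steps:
$A{\left(G \right)} = 6$ ($A{\left(G \right)} = \left(- \frac{1}{3}\right) \left(-18\right) = 6$)
$v = 104652$
$L{\left(s,Y \right)} = \left(-295 + Y\right) \left(277 + s\right)$ ($L{\left(s,Y \right)} = \left(277 + s\right) \left(-295 + Y\right) = \left(-295 + Y\right) \left(277 + s\right)$)
$U = -13160$ ($U = 188 \left(-70\right) = -13160$)
$\frac{L{\left(A{\left(-25 \right)},-423 \right)}}{222162} + \frac{U}{v} = \frac{-81715 - 1770 + 277 \left(-423\right) - 2538}{222162} - \frac{13160}{104652} = \left(-81715 - 1770 - 117171 - 2538\right) \frac{1}{222162} - \frac{3290}{26163} = \left(-203194\right) \frac{1}{222162} - \frac{3290}{26163} = - \frac{101597}{111081} - \frac{3290}{26163} = - \frac{1007846267}{968737401}$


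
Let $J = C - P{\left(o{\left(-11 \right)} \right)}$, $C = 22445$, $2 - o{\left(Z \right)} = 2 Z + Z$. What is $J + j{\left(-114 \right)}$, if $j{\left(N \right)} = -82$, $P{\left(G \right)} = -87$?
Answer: $22450$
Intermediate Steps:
$o{\left(Z \right)} = 2 - 3 Z$ ($o{\left(Z \right)} = 2 - \left(2 Z + Z\right) = 2 - 3 Z$)
$J = 22532$ ($J = 22445 - -87 = 22445 + 87 = 22532$)
$J + j{\left(-114 \right)} = 22532 - 82 = 22450$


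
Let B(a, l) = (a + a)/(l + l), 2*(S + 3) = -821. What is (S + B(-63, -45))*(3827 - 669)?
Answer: -6507059/5 ≈ -1.3014e+6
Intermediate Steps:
S = -827/2 (S = -3 + (½)*(-821) = -3 - 821/2 = -827/2 ≈ -413.50)
B(a, l) = a/l (B(a, l) = (2*a)/((2*l)) = (2*a)*(1/(2*l)) = a/l)
(S + B(-63, -45))*(3827 - 669) = (-827/2 - 63/(-45))*(3827 - 669) = (-827/2 - 63*(-1/45))*3158 = (-827/2 + 7/5)*3158 = -4121/10*3158 = -6507059/5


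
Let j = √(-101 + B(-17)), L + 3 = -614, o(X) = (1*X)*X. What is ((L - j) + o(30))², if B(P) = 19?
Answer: (-283 + I*√82)² ≈ 80007.0 - 5125.4*I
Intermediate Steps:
o(X) = X² (o(X) = X*X = X²)
L = -617 (L = -3 - 614 = -617)
j = I*√82 (j = √(-101 + 19) = √(-82) = I*√82 ≈ 9.0554*I)
((L - j) + o(30))² = ((-617 - I*√82) + 30²)² = ((-617 - I*√82) + 900)² = (283 - I*√82)²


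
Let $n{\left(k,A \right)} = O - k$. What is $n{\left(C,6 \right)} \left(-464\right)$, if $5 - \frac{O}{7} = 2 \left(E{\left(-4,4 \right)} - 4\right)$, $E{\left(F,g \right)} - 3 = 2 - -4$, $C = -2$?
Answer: $15312$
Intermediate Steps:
$E{\left(F,g \right)} = 9$ ($E{\left(F,g \right)} = 3 + \left(2 - -4\right) = 3 + \left(2 + 4\right) = 3 + 6 = 9$)
$O = -35$ ($O = 35 - 7 \cdot 2 \left(9 - 4\right) = 35 - 7 \cdot 2 \cdot 5 = 35 - 70 = -35$)
$n{\left(k,A \right)} = -35 - k$
$n{\left(C,6 \right)} \left(-464\right) = \left(-35 - -2\right) \left(-464\right) = \left(-35 + 2\right) \left(-464\right) = \left(-33\right) \left(-464\right) = 15312$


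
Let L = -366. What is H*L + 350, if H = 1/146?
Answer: 25367/73 ≈ 347.49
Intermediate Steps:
H = 1/146 ≈ 0.0068493
H*L + 350 = (1/146)*(-366) + 350 = -183/73 + 350 = 25367/73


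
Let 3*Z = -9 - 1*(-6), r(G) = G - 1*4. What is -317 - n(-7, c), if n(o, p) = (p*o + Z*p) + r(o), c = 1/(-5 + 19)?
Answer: -2138/7 ≈ -305.43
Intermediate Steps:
r(G) = -4 + G (r(G) = G - 4 = -4 + G)
Z = -1 (Z = (-9 - 1*(-6))/3 = (-9 + 6)/3 = (⅓)*(-3) = -1)
c = 1/14 ≈ 0.071429
n(o, p) = -4 + o - p + o*p (n(o, p) = (p*o - p) + (-4 + o) = (o*p - p) + (-4 + o) = (-p + o*p) + (-4 + o) = -4 + o - p + o*p)
-317 - n(-7, c) = -317 - (-4 - 7 - 1*1/14 - 7*1/14) = -317 - (-4 - 7 - 1/14 - ½) = -317 - 1*(-81/7) = -317 + 81/7 = -2138/7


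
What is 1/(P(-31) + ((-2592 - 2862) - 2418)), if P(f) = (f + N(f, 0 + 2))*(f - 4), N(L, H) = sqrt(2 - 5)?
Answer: I/(-6787*I + 35*sqrt(3)) ≈ -0.00014733 + 1.3159e-6*I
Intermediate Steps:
N(L, H) = I*sqrt(3) (N(L, H) = sqrt(-3) = I*sqrt(3))
P(f) = (-4 + f)*(f + I*sqrt(3)) (P(f) = (f + I*sqrt(3))*(f - 4) = (f + I*sqrt(3))*(-4 + f) = (-4 + f)*(f + I*sqrt(3)))
1/(P(-31) + ((-2592 - 2862) - 2418)) = 1/(((-31)**2 - 4*(-31) - 4*I*sqrt(3) + I*(-31)*sqrt(3)) + ((-2592 - 2862) - 2418)) = 1/((961 + 124 - 4*I*sqrt(3) - 31*I*sqrt(3)) + (-5454 - 2418)) = 1/((1085 - 35*I*sqrt(3)) - 7872) = 1/(-6787 - 35*I*sqrt(3))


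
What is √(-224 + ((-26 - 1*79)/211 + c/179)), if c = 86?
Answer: I*√319559920945/37769 ≈ 14.967*I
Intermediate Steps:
√(-224 + ((-26 - 1*79)/211 + c/179)) = √(-224 + ((-26 - 1*79)/211 + 86/179)) = √(-224 + ((-26 - 79)*(1/211) + 86*(1/179))) = √(-224 + (-105*1/211 + 86/179)) = √(-224 + (-105/211 + 86/179)) = √(-224 - 649/37769) = √(-8460905/37769) = I*√319559920945/37769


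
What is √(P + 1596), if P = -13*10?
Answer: √1466 ≈ 38.288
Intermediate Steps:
P = -130
√(P + 1596) = √(-130 + 1596) = √1466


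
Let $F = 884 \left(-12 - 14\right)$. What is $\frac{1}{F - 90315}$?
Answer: $- \frac{1}{113299} \approx -8.8262 \cdot 10^{-6}$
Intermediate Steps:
$F = -22984$ ($F = 884 \left(-12 - 14\right) = 884 \left(-26\right) = -22984$)
$\frac{1}{F - 90315} = \frac{1}{-22984 - 90315} = \frac{1}{-113299} = - \frac{1}{113299}$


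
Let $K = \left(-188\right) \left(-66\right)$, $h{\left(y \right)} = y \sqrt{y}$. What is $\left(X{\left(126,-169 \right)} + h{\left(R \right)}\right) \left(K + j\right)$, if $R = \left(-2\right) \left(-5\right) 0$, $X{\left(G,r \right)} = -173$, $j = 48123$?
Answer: $-10471863$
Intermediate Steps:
$R = 0$ ($R = 10 \cdot 0 = 0$)
$h{\left(y \right)} = y^{\frac{3}{2}}$
$K = 12408$
$\left(X{\left(126,-169 \right)} + h{\left(R \right)}\right) \left(K + j\right) = \left(-173 + 0^{\frac{3}{2}}\right) \left(12408 + 48123\right) = \left(-173 + 0\right) 60531 = \left(-173\right) 60531 = -10471863$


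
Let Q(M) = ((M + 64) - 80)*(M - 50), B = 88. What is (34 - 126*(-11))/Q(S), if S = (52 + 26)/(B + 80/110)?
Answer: 338164480/176882009 ≈ 1.9118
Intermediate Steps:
S = 429/488 (S = (52 + 26)/(88 + 80/110) = 78/(88 + 80*(1/110)) = 78/(88 + 8/11) = 78/(976/11) = 78*(11/976) = 429/488 ≈ 0.87910)
Q(M) = (-50 + M)*(-16 + M) (Q(M) = ((64 + M) - 80)*(-50 + M) = (-16 + M)*(-50 + M) = (-50 + M)*(-16 + M))
(34 - 126*(-11))/Q(S) = (34 - 126*(-11))/(800 + (429/488)² - 66*429/488) = (34 + 1386)/(800 + 184041/238144 - 14157/244) = 1420/(176882009/238144) = 1420*(238144/176882009) = 338164480/176882009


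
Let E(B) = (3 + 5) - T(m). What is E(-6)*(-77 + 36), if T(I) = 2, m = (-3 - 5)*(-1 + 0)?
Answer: -246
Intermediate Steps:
m = 8 (m = -8*(-1) = 8)
E(B) = 6 (E(B) = (3 + 5) - 1*2 = 8 - 2 = 6)
E(-6)*(-77 + 36) = 6*(-77 + 36) = 6*(-41) = -246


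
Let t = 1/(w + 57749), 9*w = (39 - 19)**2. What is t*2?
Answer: 18/520141 ≈ 3.4606e-5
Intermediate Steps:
w = 400/9 (w = (39 - 19)**2/9 = (1/9)*20**2 = (1/9)*400 = 400/9 ≈ 44.444)
t = 9/520141 (t = 1/(400/9 + 57749) = 1/(520141/9) = 9/520141 ≈ 1.7303e-5)
t*2 = (9/520141)*2 = 18/520141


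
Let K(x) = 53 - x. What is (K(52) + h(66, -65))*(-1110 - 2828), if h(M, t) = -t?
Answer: -259908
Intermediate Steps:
(K(52) + h(66, -65))*(-1110 - 2828) = ((53 - 1*52) - 1*(-65))*(-1110 - 2828) = ((53 - 52) + 65)*(-3938) = (1 + 65)*(-3938) = 66*(-3938) = -259908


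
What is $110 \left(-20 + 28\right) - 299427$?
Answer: $-298547$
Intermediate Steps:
$110 \left(-20 + 28\right) - 299427 = 110 \cdot 8 - 299427 = 880 - 299427 = -298547$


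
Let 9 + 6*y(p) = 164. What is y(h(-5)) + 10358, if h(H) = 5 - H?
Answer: 62303/6 ≈ 10384.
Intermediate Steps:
y(p) = 155/6 (y(p) = -3/2 + (⅙)*164 = -3/2 + 82/3 = 155/6)
y(h(-5)) + 10358 = 155/6 + 10358 = 62303/6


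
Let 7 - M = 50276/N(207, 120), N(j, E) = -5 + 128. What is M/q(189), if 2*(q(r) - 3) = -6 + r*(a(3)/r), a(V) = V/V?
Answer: -98830/123 ≈ -803.50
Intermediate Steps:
a(V) = 1
N(j, E) = 123
M = -49415/123 (M = 7 - 50276/123 = -49415/123 ≈ -401.75)
q(r) = 1/2 (q(r) = 3 + (-6 + r*(1/r))/2 = 3 + (-6 + r/r)/2 = 3 + (-6 + 1)/2 = 3 + (1/2)*(-5) = 3 - 5/2 = 1/2)
M/q(189) = -49415/(123*1/2) = -49415/123*2 = -98830/123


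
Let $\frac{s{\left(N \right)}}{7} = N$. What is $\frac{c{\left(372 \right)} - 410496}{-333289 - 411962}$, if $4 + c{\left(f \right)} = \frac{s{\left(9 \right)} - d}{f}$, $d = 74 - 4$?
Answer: $\frac{152706007}{277233372} \approx 0.55082$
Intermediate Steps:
$d = 70$ ($d = 74 - 4 = 70$)
$s{\left(N \right)} = 7 N$
$c{\left(f \right)} = -4 - \frac{7}{f}$ ($c{\left(f \right)} = -4 + \frac{7 \cdot 9 - 70}{f} = -4 + \frac{63 - 70}{f} = -4 - \frac{7}{f}$)
$\frac{c{\left(372 \right)} - 410496}{-333289 - 411962} = \frac{\left(-4 - \frac{7}{372}\right) - 410496}{-333289 - 411962} = \frac{\left(-4 - \frac{7}{372}\right) - 410496}{-745251} = \left(\left(-4 - \frac{7}{372}\right) - 410496\right) \left(- \frac{1}{745251}\right) = \left(- \frac{1495}{372} - 410496\right) \left(- \frac{1}{745251}\right) = \left(- \frac{152706007}{372}\right) \left(- \frac{1}{745251}\right) = \frac{152706007}{277233372}$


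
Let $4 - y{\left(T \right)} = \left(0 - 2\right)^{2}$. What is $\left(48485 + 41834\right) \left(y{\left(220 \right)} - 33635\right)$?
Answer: $-3037879565$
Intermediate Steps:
$y{\left(T \right)} = 0$ ($y{\left(T \right)} = 4 - \left(0 - 2\right)^{2} = 4 - \left(-2\right)^{2} = 4 - 4 = 0$)
$\left(48485 + 41834\right) \left(y{\left(220 \right)} - 33635\right) = \left(48485 + 41834\right) \left(0 - 33635\right) = 90319 \left(-33635\right) = -3037879565$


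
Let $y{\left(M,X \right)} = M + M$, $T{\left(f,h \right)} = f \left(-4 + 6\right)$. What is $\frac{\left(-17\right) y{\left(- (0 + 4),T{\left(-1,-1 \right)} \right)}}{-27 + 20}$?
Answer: $- \frac{136}{7} \approx -19.429$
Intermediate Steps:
$T{\left(f,h \right)} = 2 f$ ($T{\left(f,h \right)} = f 2 = 2 f$)
$y{\left(M,X \right)} = 2 M$
$\frac{\left(-17\right) y{\left(- (0 + 4),T{\left(-1,-1 \right)} \right)}}{-27 + 20} = \frac{\left(-17\right) 2 \left(- (0 + 4)\right)}{-27 + 20} = \frac{\left(-17\right) 2 \left(\left(-1\right) 4\right)}{-7} = - 17 \cdot 2 \left(-4\right) \left(- \frac{1}{7}\right) = \left(-17\right) \left(-8\right) \left(- \frac{1}{7}\right) = 136 \left(- \frac{1}{7}\right) = - \frac{136}{7}$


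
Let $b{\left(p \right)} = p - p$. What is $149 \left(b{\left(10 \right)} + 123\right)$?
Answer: $18327$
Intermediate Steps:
$b{\left(p \right)} = 0$
$149 \left(b{\left(10 \right)} + 123\right) = 149 \left(0 + 123\right) = 149 \cdot 123 = 18327$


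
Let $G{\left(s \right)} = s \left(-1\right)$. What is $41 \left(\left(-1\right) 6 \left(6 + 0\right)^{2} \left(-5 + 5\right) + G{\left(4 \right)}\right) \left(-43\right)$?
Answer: $7052$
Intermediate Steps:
$G{\left(s \right)} = - s$
$41 \left(\left(-1\right) 6 \left(6 + 0\right)^{2} \left(-5 + 5\right) + G{\left(4 \right)}\right) \left(-43\right) = 41 \left(\left(-1\right) 6 \left(6 + 0\right)^{2} \left(-5 + 5\right) - 4\right) \left(-43\right) = 41 \left(- 6 \cdot 6^{2} \cdot 0 - 4\right) \left(-43\right) = 41 \left(- 6 \cdot 36 \cdot 0 - 4\right) \left(-43\right) = 41 \left(\left(-6\right) 0 - 4\right) \left(-43\right) = 41 \left(0 - 4\right) \left(-43\right) = 41 \left(-4\right) \left(-43\right) = \left(-164\right) \left(-43\right) = 7052$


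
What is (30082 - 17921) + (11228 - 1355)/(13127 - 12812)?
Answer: 426732/35 ≈ 12192.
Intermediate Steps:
(30082 - 17921) + (11228 - 1355)/(13127 - 12812) = 12161 + 9873/315 = 12161 + 9873*(1/315) = 12161 + 1097/35 = 426732/35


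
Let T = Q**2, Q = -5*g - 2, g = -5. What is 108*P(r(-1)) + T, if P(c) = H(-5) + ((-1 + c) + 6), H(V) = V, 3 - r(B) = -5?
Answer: 1393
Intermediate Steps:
r(B) = 8 (r(B) = 3 - 1*(-5) = 3 + 5 = 8)
P(c) = c (P(c) = -5 + ((-1 + c) + 6) = -5 + (5 + c) = c)
Q = 23 (Q = -5*(-5) - 2 = 25 - 2 = 23)
T = 529 (T = 23**2 = 529)
108*P(r(-1)) + T = 108*8 + 529 = 864 + 529 = 1393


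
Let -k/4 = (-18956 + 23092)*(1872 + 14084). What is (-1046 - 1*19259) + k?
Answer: -263996369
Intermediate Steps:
k = -263976064 (k = -4*(-18956 + 23092)*(1872 + 14084) = -16544*15956 = -4*65994016 = -263976064)
(-1046 - 1*19259) + k = (-1046 - 1*19259) - 263976064 = (-1046 - 19259) - 263976064 = -20305 - 263976064 = -263996369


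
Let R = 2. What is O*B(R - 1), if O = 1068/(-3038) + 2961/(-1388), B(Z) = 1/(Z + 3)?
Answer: -5238951/8433488 ≈ -0.62121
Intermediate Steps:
B(Z) = 1/(3 + Z)
O = -5238951/2108372 (O = 1068*(-1/3038) + 2961*(-1/1388) = -534/1519 - 2961/1388 = -5238951/2108372 ≈ -2.4848)
O*B(R - 1) = -5238951/(2108372*(3 + (2 - 1))) = -5238951/(2108372*(3 + 1)) = -5238951/2108372/4 = -5238951/2108372*1/4 = -5238951/8433488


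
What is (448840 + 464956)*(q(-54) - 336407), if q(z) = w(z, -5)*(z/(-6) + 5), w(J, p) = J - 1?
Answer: -308110993892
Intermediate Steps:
w(J, p) = -1 + J
q(z) = (-1 + z)*(5 - z/6) (q(z) = (-1 + z)*(z/(-6) + 5) = (-1 + z)*(z*(-⅙) + 5) = (-1 + z)*(-z/6 + 5) = (-1 + z)*(5 - z/6))
(448840 + 464956)*(q(-54) - 336407) = (448840 + 464956)*(-(-1 - 54)*(-30 - 54)/6 - 336407) = 913796*(-⅙*(-55)*(-84) - 336407) = 913796*(-770 - 336407) = 913796*(-337177) = -308110993892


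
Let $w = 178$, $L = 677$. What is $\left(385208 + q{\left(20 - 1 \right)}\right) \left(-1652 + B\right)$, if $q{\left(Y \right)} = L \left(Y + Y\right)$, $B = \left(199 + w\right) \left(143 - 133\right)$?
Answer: $870358212$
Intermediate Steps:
$B = 3770$ ($B = \left(199 + 178\right) \left(143 - 133\right) = 377 \left(143 - 133\right) = 377 \cdot 10 = 3770$)
$q{\left(Y \right)} = 1354 Y$ ($q{\left(Y \right)} = 677 \left(Y + Y\right) = 677 \cdot 2 Y = 1354 Y$)
$\left(385208 + q{\left(20 - 1 \right)}\right) \left(-1652 + B\right) = \left(385208 + 1354 \left(20 - 1\right)\right) \left(-1652 + 3770\right) = \left(385208 + 1354 \cdot 19\right) 2118 = \left(385208 + 25726\right) 2118 = 410934 \cdot 2118 = 870358212$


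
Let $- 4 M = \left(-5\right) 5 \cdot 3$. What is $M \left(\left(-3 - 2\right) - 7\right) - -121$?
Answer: $-104$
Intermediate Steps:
$M = \frac{75}{4}$ ($M = - \frac{\left(-5\right) 5 \cdot 3}{4} = - \frac{\left(-25\right) 3}{4} = \left(- \frac{1}{4}\right) \left(-75\right) = \frac{75}{4} \approx 18.75$)
$M \left(\left(-3 - 2\right) - 7\right) - -121 = \frac{75 \left(\left(-3 - 2\right) - 7\right)}{4} - -121 = \frac{75 \left(-5 - 7\right)}{4} + 121 = \frac{75}{4} \left(-12\right) + 121 = -225 + 121 = -104$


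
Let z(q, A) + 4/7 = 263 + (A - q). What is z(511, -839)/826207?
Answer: -7613/5783449 ≈ -0.0013163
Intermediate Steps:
z(q, A) = 1837/7 + A - q (z(q, A) = -4/7 + (263 + (A - q)) = -4/7 + (263 + A - q) = 1837/7 + A - q)
z(511, -839)/826207 = (1837/7 - 839 - 1*511)/826207 = (1837/7 - 839 - 511)*(1/826207) = -7613/7*1/826207 = -7613/5783449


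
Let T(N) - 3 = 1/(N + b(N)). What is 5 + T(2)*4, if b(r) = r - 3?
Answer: 21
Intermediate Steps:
b(r) = -3 + r
T(N) = 3 + 1/(-3 + 2*N) (T(N) = 3 + 1/(N + (-3 + N)) = 3 + 1/(-3 + 2*N))
5 + T(2)*4 = 5 + (2*(-4 + 3*2)/(-3 + 2*2))*4 = 5 + (2*(-4 + 6)/(-3 + 4))*4 = 5 + (2*2/1)*4 = 5 + (2*1*2)*4 = 5 + 4*4 = 5 + 16 = 21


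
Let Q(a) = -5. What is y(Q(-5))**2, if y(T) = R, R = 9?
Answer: 81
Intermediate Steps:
y(T) = 9
y(Q(-5))**2 = 9**2 = 81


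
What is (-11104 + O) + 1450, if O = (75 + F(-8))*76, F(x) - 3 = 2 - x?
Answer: -2966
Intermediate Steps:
F(x) = 5 - x (F(x) = 3 + (2 - x) = 5 - x)
O = 6688 (O = (75 + (5 - 1*(-8)))*76 = (75 + (5 + 8))*76 = (75 + 13)*76 = 88*76 = 6688)
(-11104 + O) + 1450 = (-11104 + 6688) + 1450 = -4416 + 1450 = -2966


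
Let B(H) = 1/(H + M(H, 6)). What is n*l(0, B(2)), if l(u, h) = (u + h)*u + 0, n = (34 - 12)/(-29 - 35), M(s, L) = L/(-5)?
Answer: 0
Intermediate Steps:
M(s, L) = -L/5 (M(s, L) = L*(-⅕) = -L/5)
n = -11/32 (n = 22/(-64) = 22*(-1/64) = -11/32 ≈ -0.34375)
B(H) = 1/(-6/5 + H) (B(H) = 1/(H - ⅕*6) = 1/(H - 6/5) = 1/(-6/5 + H))
l(u, h) = u*(h + u) (l(u, h) = (h + u)*u + 0 = u*(h + u) + 0 = u*(h + u))
n*l(0, B(2)) = -0*(5/(-6 + 5*2) + 0) = -0*(5/(-6 + 10) + 0) = -0*(5/4 + 0) = -0*5/4 = -11/32*0 = 0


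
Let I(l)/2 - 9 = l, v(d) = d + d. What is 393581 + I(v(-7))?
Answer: 393571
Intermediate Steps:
v(d) = 2*d
I(l) = 18 + 2*l
393581 + I(v(-7)) = 393581 + (18 + 2*(2*(-7))) = 393581 + (18 + 2*(-14)) = 393581 + (18 - 28) = 393581 - 10 = 393571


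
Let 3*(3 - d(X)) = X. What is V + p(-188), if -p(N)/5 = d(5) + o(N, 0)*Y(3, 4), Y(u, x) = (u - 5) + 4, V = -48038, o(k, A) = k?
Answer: -138494/3 ≈ -46165.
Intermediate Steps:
Y(u, x) = -1 + u (Y(u, x) = (-5 + u) + 4 = -1 + u)
d(X) = 3 - X/3
p(N) = -20/3 - 10*N (p(N) = -5*((3 - ⅓*5) + N*(-1 + 3)) = -5*((3 - 5/3) + N*2) = -5*(4/3 + 2*N) = -20/3 - 10*N)
V + p(-188) = -48038 + (-20/3 - 10*(-188)) = -48038 + (-20/3 + 1880) = -48038 + 5620/3 = -138494/3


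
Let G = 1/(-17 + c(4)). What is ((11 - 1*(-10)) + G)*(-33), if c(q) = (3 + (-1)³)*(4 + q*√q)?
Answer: -4884/7 ≈ -697.71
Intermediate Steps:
c(q) = 8 + 2*q^(3/2) (c(q) = (3 - 1)*(4 + q^(3/2)) = 2*(4 + q^(3/2)) = 8 + 2*q^(3/2))
G = ⅐ (G = 1/(-17 + (8 + 2*4^(3/2))) = 1/(-17 + (8 + 2*8)) = 1/(-17 + (8 + 16)) = 1/(-17 + 24) = 1/7 = ⅐ ≈ 0.14286)
((11 - 1*(-10)) + G)*(-33) = ((11 - 1*(-10)) + ⅐)*(-33) = ((11 + 10) + ⅐)*(-33) = (21 + ⅐)*(-33) = (148/7)*(-33) = -4884/7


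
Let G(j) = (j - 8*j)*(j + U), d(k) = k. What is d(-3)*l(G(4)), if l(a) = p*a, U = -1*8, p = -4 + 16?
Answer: -4032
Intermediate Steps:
p = 12
U = -8
G(j) = -7*j*(-8 + j) (G(j) = (j - 8*j)*(j - 8) = (-7*j)*(-8 + j) = -7*j*(-8 + j))
l(a) = 12*a
d(-3)*l(G(4)) = -36*7*4*(8 - 1*4) = -36*7*4*(8 - 4) = -36*7*4*4 = -36*112 = -3*1344 = -4032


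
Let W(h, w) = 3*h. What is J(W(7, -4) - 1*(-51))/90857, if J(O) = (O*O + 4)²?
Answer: 26915344/90857 ≈ 296.24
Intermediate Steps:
J(O) = (4 + O²)² (J(O) = (O² + 4)² = (4 + O²)²)
J(W(7, -4) - 1*(-51))/90857 = (4 + (3*7 - 1*(-51))²)²/90857 = (4 + (21 + 51)²)²*(1/90857) = (4 + 72²)²*(1/90857) = (4 + 5184)²*(1/90857) = 5188²*(1/90857) = 26915344*(1/90857) = 26915344/90857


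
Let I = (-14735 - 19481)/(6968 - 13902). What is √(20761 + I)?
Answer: √249608381165/3467 ≈ 144.10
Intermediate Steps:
I = 17108/3467 (I = -34216/(-6934) = -34216*(-1/6934) = 17108/3467 ≈ 4.9345)
√(20761 + I) = √(20761 + 17108/3467) = √(71995495/3467) = √249608381165/3467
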